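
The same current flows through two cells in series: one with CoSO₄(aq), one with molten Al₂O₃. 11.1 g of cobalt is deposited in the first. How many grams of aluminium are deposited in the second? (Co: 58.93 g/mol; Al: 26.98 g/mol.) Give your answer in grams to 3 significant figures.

3.39 g

n(Co) = 11.1 / 58.93 = 0.1884 mol
Co²⁺ + 2e⁻ → Co, so n(e⁻) = 2 × 0.1884 = 0.3768 mol
Same current for the same time ⇒ same n(e⁻) = 0.3768 mol in both cells.
Al³⁺ + 3e⁻ → Al, so n(Al) = 0.3768 / 3 = 0.1256 mol
m(Al) = 0.1256 × 26.98 = 3.39 g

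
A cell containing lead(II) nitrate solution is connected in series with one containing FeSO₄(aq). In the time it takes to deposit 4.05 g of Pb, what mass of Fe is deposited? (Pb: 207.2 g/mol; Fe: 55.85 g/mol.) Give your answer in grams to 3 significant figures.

n(Pb) = 4.05 / 207.2 = 0.01955 mol
Pb²⁺ + 2e⁻ → Pb, so n(e⁻) = 2 × 0.01955 = 0.03910 mol
Since the cells are in series, n(e⁻) in the Fe cell is also 0.03910 mol.
Fe²⁺ + 2e⁻ → Fe, so n(Fe) = 0.03910 / 2 = 0.01955 mol
m(Fe) = 0.01955 × 55.85 = 1.09 g

1.09 g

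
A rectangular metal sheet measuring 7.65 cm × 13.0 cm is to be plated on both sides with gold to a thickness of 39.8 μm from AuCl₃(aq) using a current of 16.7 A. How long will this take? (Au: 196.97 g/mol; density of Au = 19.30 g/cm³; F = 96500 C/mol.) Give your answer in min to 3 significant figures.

Plated area = 2 × 7.65 × 13.0 = 198.9 cm²
Volume = 198.9 × 39.8×10⁻⁴ cm = 0.7916 cm³
m(Au) = 0.7916 × 19.30 = 15.28 g
n(Au) = 15.28 / 196.97 = 0.07758 mol; n(e⁻) = 3 × 0.07758 = 0.2327 mol
Q = 0.2327 × 96500 = 22460 C
t = 22460 / 16.7 = 1345 s = 22.4 min

22.4 min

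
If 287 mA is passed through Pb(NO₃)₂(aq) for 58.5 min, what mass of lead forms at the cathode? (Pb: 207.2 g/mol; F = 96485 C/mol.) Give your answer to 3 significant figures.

1.08 g

Q = 0.287 A × 3510 s = 1007 C
n(e⁻) = Q/F = 1007/96485 = 0.01044 mol
Pb²⁺ + 2e⁻ → Pb, so n(Pb) = 0.01044 / 2 = 0.005220 mol
m = 0.005220 × 207.2 = 1.08 g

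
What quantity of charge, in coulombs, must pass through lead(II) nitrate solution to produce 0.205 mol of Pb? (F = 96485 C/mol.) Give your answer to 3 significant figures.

Pb²⁺ + 2e⁻ → Pb, so n(e⁻) = 2 × 0.205 = 0.4100 mol
Q = 0.4100 × 96485 = 39560 C

39600 C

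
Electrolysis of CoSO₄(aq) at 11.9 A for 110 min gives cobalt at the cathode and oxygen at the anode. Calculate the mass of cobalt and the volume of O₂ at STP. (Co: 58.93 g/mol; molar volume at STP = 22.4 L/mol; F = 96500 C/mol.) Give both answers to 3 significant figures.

Q = 11.9 × 6600 = 78540 C; n(e⁻) = 78540 / 96500 = 0.8139 mol
Cathode: Co²⁺ + 2e⁻ → Co → n(Co) = 0.8139/2 = 0.4070 mol → 24.0 g
Anode: 2H₂O → O₂ + 4H⁺ + 4e⁻ → n(O₂) = 0.8139/4 = 0.2035 mol → 4.56 L

24.0 g Co; 4.56 L O₂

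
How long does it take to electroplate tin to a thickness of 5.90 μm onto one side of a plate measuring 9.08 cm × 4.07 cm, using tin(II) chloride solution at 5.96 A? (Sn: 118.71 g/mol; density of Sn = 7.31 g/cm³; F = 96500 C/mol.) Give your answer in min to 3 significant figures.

Plated area = 9.08 × 4.07 = 36.96 cm²
Volume = 36.96 × 5.90×10⁻⁴ cm = 0.02181 cm³
m(Sn) = 0.02181 × 7.31 = 0.1594 g
n(Sn) = 0.1594 / 118.71 = 0.001343 mol; n(e⁻) = 2 × 0.001343 = 0.002686 mol
Q = 0.002686 × 96500 = 259.2 C
t = 259.2 / 5.96 = 43.49 s = 0.725 min

0.725 min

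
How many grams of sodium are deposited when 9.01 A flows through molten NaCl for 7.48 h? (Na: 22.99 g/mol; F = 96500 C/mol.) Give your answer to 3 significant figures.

Q = It = 9.01 × 26928 = 2.426×10^5 C
n(e⁻) = Q/F = 2.426×10^5/96500 = 2.514 mol
Na⁺ + e⁻ → Na, so n(Na) = 2.514 mol
m = 2.514 × 22.99 = 57.8 g

57.8 g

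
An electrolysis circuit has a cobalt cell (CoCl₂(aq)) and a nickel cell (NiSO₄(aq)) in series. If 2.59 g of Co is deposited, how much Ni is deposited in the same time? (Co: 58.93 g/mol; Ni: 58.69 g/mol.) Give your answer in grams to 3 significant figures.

n(Co) = 2.59 / 58.93 = 0.04395 mol
Co²⁺ + 2e⁻ → Co, so n(e⁻) = 2 × 0.04395 = 0.08790 mol
Since the cells are in series, n(e⁻) in the Ni cell is also 0.08790 mol.
Ni²⁺ + 2e⁻ → Ni, so n(Ni) = 0.08790 / 2 = 0.04395 mol
m(Ni) = 0.04395 × 58.69 = 2.58 g

2.58 g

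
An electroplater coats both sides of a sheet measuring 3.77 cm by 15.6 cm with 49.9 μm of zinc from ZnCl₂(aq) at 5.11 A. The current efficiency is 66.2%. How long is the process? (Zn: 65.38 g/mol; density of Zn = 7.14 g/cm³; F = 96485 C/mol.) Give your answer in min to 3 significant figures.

Plated area = 2 × 3.77 × 15.6 = 117.6 cm²
Volume = 117.6 × 49.9×10⁻⁴ cm = 0.5868 cm³
m(Zn) = 0.5868 × 7.14 = 4.190 g
n(Zn) = 4.190 / 65.38 = 0.06409 mol; n(e⁻) = 2 × 0.06409 = 0.1282 mol
Q = 0.1282 × 96485 / 0.662 = 18680 C
t = 18680 / 5.11 = 3656 s = 60.9 min

60.9 min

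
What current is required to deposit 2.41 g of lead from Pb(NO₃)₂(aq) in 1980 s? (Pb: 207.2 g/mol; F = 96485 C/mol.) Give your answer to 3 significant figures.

n(Pb) = 2.41 / 207.2 = 0.01163 mol
Pb²⁺ + 2e⁻ → Pb, so n(e⁻) = 2 × 0.01163 = 0.02326 mol
Q = 0.02326 × 96485 = 2244 C
I = Q / t = 2244 / 1980 s = 1.13 A

1.13 A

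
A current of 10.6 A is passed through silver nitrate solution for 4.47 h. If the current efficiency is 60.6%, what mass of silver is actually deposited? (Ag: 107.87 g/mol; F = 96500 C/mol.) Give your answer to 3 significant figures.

Q = 10.6 × 16092 = 1.706×10^5 C
n(e⁻) = 1.706×10^5 / 96500 = 1.768 mol
Ag⁺ + e⁻ → Ag, so theoretical m(Ag) = 1.768 × 107.87 = 190.7 g
Actual mass = 60.6% × 190.7 = 116 g

116 g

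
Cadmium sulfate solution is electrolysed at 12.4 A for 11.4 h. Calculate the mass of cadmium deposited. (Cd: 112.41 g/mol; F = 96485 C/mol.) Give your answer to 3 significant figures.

296 g

Charge passed = 12.4 × 41040 = 5.089×10^5 C
n(e⁻) = Q/F = 5.089×10^5/96485 = 5.274 mol
Cd²⁺ + 2e⁻ → Cd, so n(Cd) = 5.274 / 2 = 2.637 mol
m = 2.637 × 112.41 = 296 g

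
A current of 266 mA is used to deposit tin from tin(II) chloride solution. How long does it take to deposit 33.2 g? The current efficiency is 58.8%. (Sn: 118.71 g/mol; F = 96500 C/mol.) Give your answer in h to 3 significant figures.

95.9 h

n(Sn) = 33.2 / 118.71 = 0.2797 mol
Sn²⁺ + 2e⁻ → Sn, so n(e⁻) = 2 × 0.2797 = 0.5594 mol
Q = 0.5594 × 96500 / 0.588 = 91810 C
t = Q / I = 91810 / 0.266 = 3.452×10^5 s = 95.9 h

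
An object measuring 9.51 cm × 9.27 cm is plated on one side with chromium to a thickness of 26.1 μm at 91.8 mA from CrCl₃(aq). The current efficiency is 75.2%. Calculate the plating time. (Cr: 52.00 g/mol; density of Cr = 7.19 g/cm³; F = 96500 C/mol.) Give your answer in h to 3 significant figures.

Plated area = 9.51 × 9.27 = 88.16 cm²
Volume = 88.16 × 26.1×10⁻⁴ cm = 0.2301 cm³
m(Cr) = 0.2301 × 7.19 = 1.654 g
n(Cr) = 1.654 / 52.00 = 0.03181 mol; n(e⁻) = 3 × 0.03181 = 0.09543 mol
Q = 0.09543 × 96500 / 0.752 = 12250 C
t = 12250 / 0.0918 = 1.334×10^5 s = 37.1 h

37.1 h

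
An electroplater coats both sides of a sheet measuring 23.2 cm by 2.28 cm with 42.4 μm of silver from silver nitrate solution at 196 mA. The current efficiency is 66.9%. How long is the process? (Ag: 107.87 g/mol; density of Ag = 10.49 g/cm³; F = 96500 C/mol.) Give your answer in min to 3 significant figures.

535 min

Plated area = 2 × 23.2 × 2.28 = 105.8 cm²
Volume = 105.8 × 42.4×10⁻⁴ cm = 0.4486 cm³
m(Ag) = 0.4486 × 10.49 = 4.706 g
n(Ag) = 4.706 / 107.87 = 0.04363 mol; n(e⁻) = 0.04363 mol
Q = 0.04363 × 96500 / 0.669 = 6293 C
t = 6293 / 0.196 = 32110 s = 535 min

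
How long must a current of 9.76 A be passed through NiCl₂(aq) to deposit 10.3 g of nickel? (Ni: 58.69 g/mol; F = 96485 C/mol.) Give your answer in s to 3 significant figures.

3470 s

n(Ni) = 10.3 / 58.69 = 0.1755 mol
Ni²⁺ + 2e⁻ → Ni, so n(e⁻) = 2 × 0.1755 = 0.3510 mol
Q = 0.3510 × 96485 = 33870 C
t = Q / I = 33870 / 9.76 = 3470 s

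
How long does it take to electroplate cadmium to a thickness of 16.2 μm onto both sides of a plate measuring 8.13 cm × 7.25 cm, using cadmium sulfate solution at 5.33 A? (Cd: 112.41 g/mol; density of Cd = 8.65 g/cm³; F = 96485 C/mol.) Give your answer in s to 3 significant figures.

Plated area = 2 × 8.13 × 7.25 = 117.9 cm²
Volume = 117.9 × 16.2×10⁻⁴ cm = 0.1910 cm³
m(Cd) = 0.1910 × 8.65 = 1.652 g
n(Cd) = 1.652 / 112.41 = 0.01470 mol; n(e⁻) = 2 × 0.01470 = 0.02940 mol
Q = 0.02940 × 96485 = 2837 C
t = 2837 / 5.33 = 532.3 s

532 s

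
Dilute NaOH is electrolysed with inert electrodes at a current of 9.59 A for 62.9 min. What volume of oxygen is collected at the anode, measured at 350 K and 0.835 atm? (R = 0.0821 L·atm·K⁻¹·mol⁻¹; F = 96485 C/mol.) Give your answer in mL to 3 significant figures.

Q = It = 9.59 × 3774 = 36190 C
Moles of electrons = 36190 / 96485 = 0.3751 mol
2H₂O → O₂ + 4H⁺ + 4e⁻, so n(O₂) = 0.3751 / 4 = 0.09378 mol
V = nRT/P = 0.09378 × 0.0821 × 350 / 0.835 = 3.227 L
= 3230 mL

3230 mL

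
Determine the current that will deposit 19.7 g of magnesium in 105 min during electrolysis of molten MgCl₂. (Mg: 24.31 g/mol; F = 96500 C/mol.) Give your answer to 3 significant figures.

24.8 A

n(Mg) = 19.7 / 24.31 = 0.8104 mol
Mg²⁺ + 2e⁻ → Mg, so n(e⁻) = 2 × 0.8104 = 1.621 mol
Q = 1.621 × 96500 = 1.564×10^5 C
I = Q / t = 1.564×10^5 / 6300 s = 24.8 A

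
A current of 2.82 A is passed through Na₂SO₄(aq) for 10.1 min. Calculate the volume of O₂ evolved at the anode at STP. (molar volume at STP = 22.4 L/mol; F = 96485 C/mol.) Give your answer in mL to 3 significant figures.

99.2 mL

Q = It = 2.82 × 606 = 1709 C
n(e⁻) = Q/F = 1709/96485 = 0.01771 mol
2H₂O → O₂ + 4H⁺ + 4e⁻, so n(O₂) = 0.01771 / 4 = 0.004428 mol
V = 0.004428 × 22.4 = 0.09919 L
= 99.2 mL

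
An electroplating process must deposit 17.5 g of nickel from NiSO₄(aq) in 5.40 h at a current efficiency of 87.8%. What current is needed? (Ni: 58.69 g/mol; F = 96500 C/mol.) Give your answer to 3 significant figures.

3.37 A

n(Ni) = 17.5 / 58.69 = 0.2982 mol
Ni²⁺ + 2e⁻ → Ni, so n(e⁻) = 2 × 0.2982 = 0.5964 mol
Q = 0.5964 × 96500 / 0.878 = 65550 C
I = Q / t = 65550 / 19440 s = 3.37 A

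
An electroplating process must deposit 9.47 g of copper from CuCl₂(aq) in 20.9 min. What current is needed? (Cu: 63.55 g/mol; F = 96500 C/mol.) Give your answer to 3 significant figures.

22.9 A

n(Cu) = 9.47 / 63.55 = 0.1490 mol
Cu²⁺ + 2e⁻ → Cu, so n(e⁻) = 2 × 0.1490 = 0.2980 mol
Q = 0.2980 × 96500 = 28760 C
I = Q / t = 28760 / 1254 s = 22.9 A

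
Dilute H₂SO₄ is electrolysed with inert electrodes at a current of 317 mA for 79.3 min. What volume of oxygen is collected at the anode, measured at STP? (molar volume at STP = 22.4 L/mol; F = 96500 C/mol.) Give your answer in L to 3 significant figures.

Q = It = 0.317 × 4758 = 1508 C
Moles of electrons = 1508 / 96500 = 0.01563 mol
2H₂O → O₂ + 4H⁺ + 4e⁻, so n(O₂) = 0.01563 / 4 = 0.003908 mol
V = 0.003908 × 22.4 = 0.08754 L

0.0875 L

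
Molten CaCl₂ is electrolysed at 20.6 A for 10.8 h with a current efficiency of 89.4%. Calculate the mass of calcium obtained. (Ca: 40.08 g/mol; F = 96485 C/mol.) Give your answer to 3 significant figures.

149 g

Q = 20.6 × 38880 = 8.009×10^5 C
n(e⁻) = 8.009×10^5 / 96485 = 8.301 mol
Ca²⁺ + 2e⁻ → Ca, so theoretical m(Ca) = 4.151 × 40.08 = 166.4 g
Actual mass = 89.4% × 166.4 = 149 g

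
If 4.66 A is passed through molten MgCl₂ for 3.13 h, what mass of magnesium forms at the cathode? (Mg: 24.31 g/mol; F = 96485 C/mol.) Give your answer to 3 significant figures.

Q = 4.66 A × 11268 s = 52510 C
n(e⁻) = Q/F = 52510/96485 = 0.5442 mol
Mg²⁺ + 2e⁻ → Mg, so n(Mg) = 0.5442 / 2 = 0.2721 mol
m = 0.2721 × 24.31 = 6.61 g

6.61 g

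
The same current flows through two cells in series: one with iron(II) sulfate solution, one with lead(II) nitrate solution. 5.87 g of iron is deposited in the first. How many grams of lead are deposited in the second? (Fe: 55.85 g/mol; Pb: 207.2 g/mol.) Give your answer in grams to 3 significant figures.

n(Fe) = 5.87 / 55.85 = 0.1051 mol
Fe²⁺ + 2e⁻ → Fe, so n(e⁻) = 2 × 0.1051 = 0.2102 mol
In series, the same 0.2102 mol of electrons flows through the second cell.
Pb²⁺ + 2e⁻ → Pb, so n(Pb) = 0.2102 / 2 = 0.1051 mol
m(Pb) = 0.1051 × 207.2 = 21.8 g

21.8 g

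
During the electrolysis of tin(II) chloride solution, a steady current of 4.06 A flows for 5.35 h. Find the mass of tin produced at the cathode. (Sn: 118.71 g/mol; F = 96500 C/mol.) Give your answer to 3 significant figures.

Q = 4.06 A × 19260 s = 78200 C
Moles of electrons = 78200 / 96500 = 0.8104 mol
Sn²⁺ + 2e⁻ → Sn, so n(Sn) = 0.8104 / 2 = 0.4052 mol
m = 0.4052 × 118.71 = 48.1 g

48.1 g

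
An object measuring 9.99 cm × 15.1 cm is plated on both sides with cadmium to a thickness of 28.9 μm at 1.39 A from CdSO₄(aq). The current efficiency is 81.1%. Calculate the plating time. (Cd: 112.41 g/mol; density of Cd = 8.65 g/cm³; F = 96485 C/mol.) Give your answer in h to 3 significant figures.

3.19 h

Plated area = 2 × 9.99 × 15.1 = 301.7 cm²
Volume = 301.7 × 28.9×10⁻⁴ cm = 0.8719 cm³
m(Cd) = 0.8719 × 8.65 = 7.542 g
n(Cd) = 7.542 / 112.41 = 0.06709 mol; n(e⁻) = 2 × 0.06709 = 0.1342 mol
Q = 0.1342 × 96485 / 0.811 = 15970 C
t = 15970 / 1.39 = 11490 s = 3.19 h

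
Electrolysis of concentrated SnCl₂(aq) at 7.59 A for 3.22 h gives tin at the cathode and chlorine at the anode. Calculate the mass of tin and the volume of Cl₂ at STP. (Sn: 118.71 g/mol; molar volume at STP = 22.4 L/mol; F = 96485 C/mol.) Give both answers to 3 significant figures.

54.1 g Sn; 10.2 L Cl₂

Q = 7.59 × 11592 = 87980 C; n(e⁻) = 87980 / 96485 = 0.9119 mol
Cathode: Sn²⁺ + 2e⁻ → Sn → n(Sn) = 0.9119/2 = 0.4560 mol → 54.1 g
Anode: 2Cl⁻ → Cl₂ + 2e⁻ → n(Cl₂) = 0.9119/2 = 0.4560 mol → 10.2 L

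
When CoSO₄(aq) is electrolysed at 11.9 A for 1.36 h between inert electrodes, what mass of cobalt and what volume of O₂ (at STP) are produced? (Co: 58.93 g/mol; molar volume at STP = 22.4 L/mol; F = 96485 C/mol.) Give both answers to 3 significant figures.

17.8 g Co; 3.38 L O₂

Q = 11.9 × 4896 = 58260 C; n(e⁻) = 58260 / 96485 = 0.6038 mol
Cathode: Co²⁺ + 2e⁻ → Co → n(Co) = 0.6038/2 = 0.3019 mol → 17.8 g
Anode: 2H₂O → O₂ + 4H⁺ + 4e⁻ → n(O₂) = 0.6038/4 = 0.1510 mol → 3.38 L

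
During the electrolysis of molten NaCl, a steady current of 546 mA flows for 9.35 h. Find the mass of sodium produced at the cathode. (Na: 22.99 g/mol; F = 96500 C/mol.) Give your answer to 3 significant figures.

Q = It = 0.546 × 33660 = 18380 C
Moles of electrons = 18380 / 96500 = 0.1905 mol
Na⁺ + e⁻ → Na, so n(Na) = 0.1905 mol
m = 0.1905 × 22.99 = 4.38 g

4.38 g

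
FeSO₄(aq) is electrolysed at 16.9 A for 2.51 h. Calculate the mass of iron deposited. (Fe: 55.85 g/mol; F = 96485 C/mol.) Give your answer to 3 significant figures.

44.2 g

Q = 16.9 A × 9036 s = 1.527×10^5 C
n(e⁻) = Q/F = 1.527×10^5/96485 = 1.583 mol
Fe²⁺ + 2e⁻ → Fe, so n(Fe) = 1.583 / 2 = 0.7915 mol
m = 0.7915 × 55.85 = 44.2 g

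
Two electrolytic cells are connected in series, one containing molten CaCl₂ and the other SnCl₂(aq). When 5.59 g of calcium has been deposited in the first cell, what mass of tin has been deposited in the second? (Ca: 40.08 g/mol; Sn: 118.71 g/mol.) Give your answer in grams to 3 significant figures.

n(Ca) = 5.59 / 40.08 = 0.1395 mol
Ca²⁺ + 2e⁻ → Ca, so n(e⁻) = 2 × 0.1395 = 0.2790 mol
In series, the same 0.2790 mol of electrons flows through the second cell.
Sn²⁺ + 2e⁻ → Sn, so n(Sn) = 0.2790 / 2 = 0.1395 mol
m(Sn) = 0.1395 × 118.71 = 16.6 g

16.6 g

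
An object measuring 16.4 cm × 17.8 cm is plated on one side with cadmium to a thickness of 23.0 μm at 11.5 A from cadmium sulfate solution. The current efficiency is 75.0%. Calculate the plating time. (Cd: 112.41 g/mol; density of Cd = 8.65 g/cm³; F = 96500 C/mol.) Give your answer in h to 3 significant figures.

0.321 h

Plated area = 16.4 × 17.8 = 291.9 cm²
Volume = 291.9 × 23.0×10⁻⁴ cm = 0.6714 cm³
m(Cd) = 0.6714 × 8.65 = 5.808 g
n(Cd) = 5.808 / 112.41 = 0.05167 mol; n(e⁻) = 2 × 0.05167 = 0.1033 mol
Q = 0.1033 × 96500 / 0.750 = 13290 C
t = 13290 / 11.5 = 1156 s = 0.321 h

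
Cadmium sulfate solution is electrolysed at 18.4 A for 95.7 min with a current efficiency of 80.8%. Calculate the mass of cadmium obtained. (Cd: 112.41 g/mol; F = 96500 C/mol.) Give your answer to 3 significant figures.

49.7 g

Q = 18.4 × 5742 = 1.057×10^5 C
n(e⁻) = 1.057×10^5 / 96500 = 1.095 mol
Cd²⁺ + 2e⁻ → Cd, so theoretical m(Cd) = 0.5475 × 112.41 = 61.54 g
Actual mass = 80.8% × 61.54 = 49.7 g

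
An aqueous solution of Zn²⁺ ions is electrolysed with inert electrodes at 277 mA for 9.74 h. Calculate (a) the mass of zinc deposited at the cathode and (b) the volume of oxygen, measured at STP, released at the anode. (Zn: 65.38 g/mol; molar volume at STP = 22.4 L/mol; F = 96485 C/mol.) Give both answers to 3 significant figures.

Q = 0.277 × 35064 = 9713 C; n(e⁻) = 9713 / 96485 = 0.1007 mol
Cathode: Zn²⁺ + 2e⁻ → Zn → n(Zn) = 0.1007/2 = 0.05035 mol → 3.29 g
Anode: 2H₂O → O₂ + 4H⁺ + 4e⁻ → n(O₂) = 0.1007/4 = 0.02518 mol → 0.564 L

3.29 g Zn; 0.564 L O₂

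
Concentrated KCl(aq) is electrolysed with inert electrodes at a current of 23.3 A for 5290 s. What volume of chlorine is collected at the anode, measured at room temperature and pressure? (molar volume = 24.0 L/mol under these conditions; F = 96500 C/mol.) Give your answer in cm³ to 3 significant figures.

15300 cm³

Charge passed = 23.3 × 5290 = 1.233×10^5 C
n(e⁻) = Q/F = 1.233×10^5/96500 = 1.278 mol
2Cl⁻ → Cl₂ + 2e⁻, so n(Cl₂) = 1.278 / 2 = 0.6390 mol
V = 0.6390 × 24.0 = 15.34 L
= 15300 cm³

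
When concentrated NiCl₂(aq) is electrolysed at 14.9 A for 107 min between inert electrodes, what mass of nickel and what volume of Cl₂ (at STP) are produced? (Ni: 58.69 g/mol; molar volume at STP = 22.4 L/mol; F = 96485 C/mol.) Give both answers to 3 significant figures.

Q = 14.9 × 6420 = 95660 C; n(e⁻) = 95660 / 96485 = 0.9914 mol
Cathode: Ni²⁺ + 2e⁻ → Ni → n(Ni) = 0.9914/2 = 0.4957 mol → 29.1 g
Anode: 2Cl⁻ → Cl₂ + 2e⁻ → n(Cl₂) = 0.9914/2 = 0.4957 mol → 11.1 L

29.1 g Ni; 11.1 L Cl₂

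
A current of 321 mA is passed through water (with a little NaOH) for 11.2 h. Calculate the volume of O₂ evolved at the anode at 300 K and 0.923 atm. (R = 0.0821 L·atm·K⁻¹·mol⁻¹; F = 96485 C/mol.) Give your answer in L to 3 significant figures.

0.895 L

Charge passed = 0.321 × 40320 = 12940 C
Moles of electrons = 12940 / 96485 = 0.1341 mol
2H₂O → O₂ + 4H⁺ + 4e⁻, so n(O₂) = 0.1341 / 4 = 0.03353 mol
V = nRT/P = 0.03353 × 0.0821 × 300 / 0.923 = 0.8947 L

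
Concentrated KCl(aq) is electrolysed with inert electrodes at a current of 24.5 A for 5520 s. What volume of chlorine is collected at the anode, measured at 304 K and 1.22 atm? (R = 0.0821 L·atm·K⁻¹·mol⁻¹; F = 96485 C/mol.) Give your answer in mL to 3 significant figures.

14300 mL

Charge passed = 24.5 × 5520 = 1.352×10^5 C
Moles of electrons = 1.352×10^5 / 96485 = 1.401 mol
2Cl⁻ → Cl₂ + 2e⁻, so n(Cl₂) = 1.401 / 2 = 0.7005 mol
V = nRT/P = 0.7005 × 0.0821 × 304 / 1.22 = 14.33 L
= 14300 mL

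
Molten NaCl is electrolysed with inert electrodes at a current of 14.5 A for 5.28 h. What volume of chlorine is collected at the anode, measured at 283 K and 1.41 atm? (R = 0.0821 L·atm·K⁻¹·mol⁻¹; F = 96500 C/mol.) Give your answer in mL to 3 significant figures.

Q = It = 14.5 × 19008 = 2.756×10^5 C
Moles of electrons = 2.756×10^5 / 96500 = 2.856 mol
2Cl⁻ → Cl₂ + 2e⁻, so n(Cl₂) = 2.856 / 2 = 1.428 mol
V = nRT/P = 1.428 × 0.0821 × 283 / 1.41 = 23.53 L
= 23500 mL

23500 mL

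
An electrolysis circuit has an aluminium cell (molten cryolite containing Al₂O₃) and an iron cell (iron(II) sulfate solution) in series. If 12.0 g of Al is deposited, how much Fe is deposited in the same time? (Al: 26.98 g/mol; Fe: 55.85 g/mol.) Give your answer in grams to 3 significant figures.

37.3 g

n(Al) = 12.0 / 26.98 = 0.4448 mol
Al³⁺ + 3e⁻ → Al, so n(e⁻) = 3 × 0.4448 = 1.334 mol
Since the cells are in series, n(e⁻) in the Fe cell is also 1.334 mol.
Fe²⁺ + 2e⁻ → Fe, so n(Fe) = 1.334 / 2 = 0.6670 mol
m(Fe) = 0.6670 × 55.85 = 37.3 g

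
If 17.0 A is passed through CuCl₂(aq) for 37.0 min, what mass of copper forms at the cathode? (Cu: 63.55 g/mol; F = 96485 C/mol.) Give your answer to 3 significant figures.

12.4 g

Q = It = 17.0 × 2220 = 37740 C
n(e⁻) = 37740 / 96485 = 0.3911 mol
Cu²⁺ + 2e⁻ → Cu, so n(Cu) = 0.3911 / 2 = 0.1956 mol
m = 0.1956 × 63.55 = 12.4 g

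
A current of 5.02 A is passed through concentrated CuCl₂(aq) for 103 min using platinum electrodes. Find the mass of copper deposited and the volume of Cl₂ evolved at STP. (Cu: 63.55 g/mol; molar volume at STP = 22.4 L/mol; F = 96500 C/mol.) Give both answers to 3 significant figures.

10.2 g Cu; 3.60 L Cl₂

Q = 5.02 × 6180 = 31020 C; n(e⁻) = 31020 / 96500 = 0.3215 mol
Cathode: Cu²⁺ + 2e⁻ → Cu → n(Cu) = 0.3215/2 = 0.1608 mol → 10.2 g
Anode: 2Cl⁻ → Cl₂ + 2e⁻ → n(Cl₂) = 0.3215/2 = 0.1608 mol → 3.60 L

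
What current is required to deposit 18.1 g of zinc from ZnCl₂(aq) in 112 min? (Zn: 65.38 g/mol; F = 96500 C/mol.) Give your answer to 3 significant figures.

n(Zn) = 18.1 / 65.38 = 0.2768 mol
Zn²⁺ + 2e⁻ → Zn, so n(e⁻) = 2 × 0.2768 = 0.5536 mol
Q = 0.5536 × 96500 = 53420 C
I = Q / t = 53420 / 6720 s = 7.95 A

7.95 A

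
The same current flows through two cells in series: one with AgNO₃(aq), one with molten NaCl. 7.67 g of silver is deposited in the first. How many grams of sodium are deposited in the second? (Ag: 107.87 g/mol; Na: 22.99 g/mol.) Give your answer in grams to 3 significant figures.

1.63 g

n(Ag) = 7.67 / 107.87 = 0.07110 mol
Ag⁺ + e⁻ → Ag, so n(e⁻) = 0.07110 mol
Same current for the same time ⇒ same n(e⁻) = 0.07110 mol in both cells.
Na⁺ + e⁻ → Na, so n(Na) = 0.07110 mol
m(Na) = 0.07110 × 22.99 = 1.63 g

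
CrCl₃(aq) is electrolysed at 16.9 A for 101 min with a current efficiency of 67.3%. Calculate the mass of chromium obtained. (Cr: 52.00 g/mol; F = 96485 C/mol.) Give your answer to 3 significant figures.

Q = 16.9 × 6060 = 1.024×10^5 C
n(e⁻) = 1.024×10^5 / 96485 = 1.061 mol
Cr³⁺ + 3e⁻ → Cr, so theoretical m(Cr) = 0.3537 × 52.00 = 18.39 g
Actual mass = 67.3% × 18.39 = 12.4 g

12.4 g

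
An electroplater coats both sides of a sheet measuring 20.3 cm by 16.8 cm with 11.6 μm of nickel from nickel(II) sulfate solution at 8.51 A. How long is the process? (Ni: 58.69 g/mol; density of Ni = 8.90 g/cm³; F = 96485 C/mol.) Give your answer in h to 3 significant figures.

Plated area = 2 × 20.3 × 16.8 = 682.1 cm²
Volume = 682.1 × 11.6×10⁻⁴ cm = 0.7912 cm³
m(Ni) = 0.7912 × 8.90 = 7.042 g
n(Ni) = 7.042 / 58.69 = 0.1200 mol; n(e⁻) = 2 × 0.1200 = 0.2400 mol
Q = 0.2400 × 96485 = 23160 C
t = 23160 / 8.51 = 2722 s = 0.756 h

0.756 h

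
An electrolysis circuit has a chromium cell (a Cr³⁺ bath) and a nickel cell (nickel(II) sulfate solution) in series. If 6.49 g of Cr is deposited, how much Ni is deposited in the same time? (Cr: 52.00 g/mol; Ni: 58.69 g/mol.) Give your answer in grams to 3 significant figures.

n(Cr) = 6.49 / 52.00 = 0.1248 mol
Cr³⁺ + 3e⁻ → Cr, so n(e⁻) = 3 × 0.1248 = 0.3744 mol
In series, the same 0.3744 mol of electrons flows through the second cell.
Ni²⁺ + 2e⁻ → Ni, so n(Ni) = 0.3744 / 2 = 0.1872 mol
m(Ni) = 0.1872 × 58.69 = 11.0 g

11.0 g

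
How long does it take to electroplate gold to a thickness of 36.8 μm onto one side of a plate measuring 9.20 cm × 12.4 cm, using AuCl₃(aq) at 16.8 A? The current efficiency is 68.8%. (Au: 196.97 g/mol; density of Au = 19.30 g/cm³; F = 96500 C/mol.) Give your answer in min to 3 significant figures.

Plated area = 9.20 × 12.4 = 114.1 cm²
Volume = 114.1 × 36.8×10⁻⁴ cm = 0.4199 cm³
m(Au) = 0.4199 × 19.30 = 8.104 g
n(Au) = 8.104 / 196.97 = 0.04114 mol; n(e⁻) = 3 × 0.04114 = 0.1234 mol
Q = 0.1234 × 96500 / 0.688 = 17310 C
t = 17310 / 16.8 = 1030 s = 17.2 min

17.2 min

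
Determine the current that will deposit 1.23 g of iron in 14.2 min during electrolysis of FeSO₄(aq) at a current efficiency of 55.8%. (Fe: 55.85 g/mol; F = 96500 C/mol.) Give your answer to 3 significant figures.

8.94 A

n(Fe) = 1.23 / 55.85 = 0.02202 mol
Fe²⁺ + 2e⁻ → Fe, so n(e⁻) = 2 × 0.02202 = 0.04404 mol
Q = 0.04404 × 96500 / 0.558 = 7616 C
I = Q / t = 7616 / 852 s = 8.94 A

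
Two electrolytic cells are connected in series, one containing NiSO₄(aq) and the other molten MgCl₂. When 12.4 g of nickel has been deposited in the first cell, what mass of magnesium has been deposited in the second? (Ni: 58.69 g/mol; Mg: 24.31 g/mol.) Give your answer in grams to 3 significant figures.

5.14 g

n(Ni) = 12.4 / 58.69 = 0.2113 mol
Ni²⁺ + 2e⁻ → Ni, so n(e⁻) = 2 × 0.2113 = 0.4226 mol
In series, the same 0.4226 mol of electrons flows through the second cell.
Mg²⁺ + 2e⁻ → Mg, so n(Mg) = 0.4226 / 2 = 0.2113 mol
m(Mg) = 0.2113 × 24.31 = 5.14 g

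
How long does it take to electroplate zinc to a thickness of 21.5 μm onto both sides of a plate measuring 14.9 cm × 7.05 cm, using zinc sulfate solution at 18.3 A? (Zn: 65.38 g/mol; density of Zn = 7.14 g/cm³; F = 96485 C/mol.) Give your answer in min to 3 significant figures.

8.67 min

Plated area = 2 × 14.9 × 7.05 = 210.1 cm²
Volume = 210.1 × 21.5×10⁻⁴ cm = 0.4517 cm³
m(Zn) = 0.4517 × 7.14 = 3.225 g
n(Zn) = 3.225 / 65.38 = 0.04933 mol; n(e⁻) = 2 × 0.04933 = 0.09866 mol
Q = 0.09866 × 96485 = 9519 C
t = 9519 / 18.3 = 520.2 s = 8.67 min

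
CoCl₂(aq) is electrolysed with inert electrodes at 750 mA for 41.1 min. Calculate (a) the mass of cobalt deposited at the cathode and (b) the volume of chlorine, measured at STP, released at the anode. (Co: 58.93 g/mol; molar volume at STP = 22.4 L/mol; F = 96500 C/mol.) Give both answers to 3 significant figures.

Q = 0.750 × 2466 = 1850 C; n(e⁻) = 1850 / 96500 = 0.01917 mol
Cathode: Co²⁺ + 2e⁻ → Co → n(Co) = 0.01917/2 = 0.009585 mol → 0.565 g
Anode: 2Cl⁻ → Cl₂ + 2e⁻ → n(Cl₂) = 0.01917/2 = 0.009585 mol → 0.215 L

0.565 g Co; 0.215 L Cl₂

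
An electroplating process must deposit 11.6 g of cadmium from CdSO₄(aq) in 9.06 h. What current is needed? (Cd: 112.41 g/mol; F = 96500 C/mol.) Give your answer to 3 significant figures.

0.611 A

n(Cd) = 11.6 / 112.41 = 0.1032 mol
Cd²⁺ + 2e⁻ → Cd, so n(e⁻) = 2 × 0.1032 = 0.2064 mol
Q = 0.2064 × 96500 = 19920 C
I = Q / t = 19920 / 32616 s = 0.611 A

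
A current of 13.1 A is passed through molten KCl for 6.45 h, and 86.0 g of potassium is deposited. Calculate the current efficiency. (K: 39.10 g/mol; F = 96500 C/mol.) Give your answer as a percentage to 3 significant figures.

Q = 13.1 × 23220 = 3.042×10^5 C
n(e⁻) = 3.042×10^5 / 96500 = 3.152 mol
K⁺ + e⁻ → K, so theoretical n(K) = 3.152 mol → 123.2 g
Efficiency = 86.0 / 123.2 = 0.6981 = 69.8%

69.8%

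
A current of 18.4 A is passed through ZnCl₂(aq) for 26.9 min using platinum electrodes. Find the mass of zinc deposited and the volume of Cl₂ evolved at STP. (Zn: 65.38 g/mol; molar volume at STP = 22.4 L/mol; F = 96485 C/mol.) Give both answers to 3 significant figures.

10.1 g Zn; 3.45 L Cl₂

Q = 18.4 × 1614 = 29700 C; n(e⁻) = 29700 / 96485 = 0.3078 mol
Cathode: Zn²⁺ + 2e⁻ → Zn → n(Zn) = 0.3078/2 = 0.1539 mol → 10.1 g
Anode: 2Cl⁻ → Cl₂ + 2e⁻ → n(Cl₂) = 0.3078/2 = 0.1539 mol → 3.45 L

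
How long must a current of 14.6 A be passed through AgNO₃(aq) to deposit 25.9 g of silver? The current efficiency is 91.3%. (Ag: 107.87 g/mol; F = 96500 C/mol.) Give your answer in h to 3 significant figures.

0.483 h

n(Ag) = 25.9 / 107.87 = 0.2401 mol
Ag⁺ + e⁻ → Ag, so n(e⁻) = 0.2401 mol
Q = 0.2401 × 96500 / 0.913 = 25380 C
t = Q / I = 25380 / 14.6 = 1738 s = 0.483 h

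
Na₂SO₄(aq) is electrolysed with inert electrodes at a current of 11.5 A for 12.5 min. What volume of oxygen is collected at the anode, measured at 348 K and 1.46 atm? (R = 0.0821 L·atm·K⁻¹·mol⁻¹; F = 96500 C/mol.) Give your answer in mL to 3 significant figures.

Charge passed = 11.5 × 750 = 8625 C
Moles of electrons = 8625 / 96500 = 0.08938 mol
2H₂O → O₂ + 4H⁺ + 4e⁻, so n(O₂) = 0.08938 / 4 = 0.02235 mol
V = nRT/P = 0.02235 × 0.0821 × 348 / 1.46 = 0.4374 L
= 437 mL

437 mL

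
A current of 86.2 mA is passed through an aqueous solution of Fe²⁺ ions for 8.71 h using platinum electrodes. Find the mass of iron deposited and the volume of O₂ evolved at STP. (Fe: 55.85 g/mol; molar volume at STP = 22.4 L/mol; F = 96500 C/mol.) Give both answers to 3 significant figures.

0.782 g Fe; 0.157 L O₂

Q = 0.0862 × 31356 = 2703 C; n(e⁻) = 2703 / 96500 = 0.02801 mol
Cathode: Fe²⁺ + 2e⁻ → Fe → n(Fe) = 0.02801/2 = 0.01401 mol → 0.782 g
Anode: 2H₂O → O₂ + 4H⁺ + 4e⁻ → n(O₂) = 0.02801/4 = 0.007003 mol → 0.157 L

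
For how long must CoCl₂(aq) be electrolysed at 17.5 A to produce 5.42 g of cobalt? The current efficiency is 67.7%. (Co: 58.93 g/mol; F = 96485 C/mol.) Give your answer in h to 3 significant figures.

0.416 h

n(Co) = 5.42 / 58.93 = 0.09197 mol
Co²⁺ + 2e⁻ → Co, so n(e⁻) = 2 × 0.09197 = 0.1839 mol
Q = 0.1839 × 96485 / 0.677 = 26210 C
t = Q / I = 26210 / 17.5 = 1498 s = 0.416 h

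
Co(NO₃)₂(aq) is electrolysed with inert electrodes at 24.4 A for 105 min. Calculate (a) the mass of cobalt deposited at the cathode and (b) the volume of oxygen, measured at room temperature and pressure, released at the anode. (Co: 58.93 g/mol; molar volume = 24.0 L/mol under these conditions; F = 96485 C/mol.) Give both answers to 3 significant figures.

Q = 24.4 × 6300 = 1.537×10^5 C; n(e⁻) = 1.537×10^5 / 96485 = 1.593 mol
Cathode: Co²⁺ + 2e⁻ → Co → n(Co) = 1.593/2 = 0.7965 mol → 46.9 g
Anode: 2H₂O → O₂ + 4H⁺ + 4e⁻ → n(O₂) = 1.593/4 = 0.3983 mol → 9.56 L

46.9 g Co; 9.56 L O₂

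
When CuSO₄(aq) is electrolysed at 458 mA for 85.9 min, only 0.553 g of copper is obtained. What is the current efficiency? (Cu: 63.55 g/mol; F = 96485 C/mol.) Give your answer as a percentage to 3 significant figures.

Q = 0.458 × 5154 = 2361 C
n(e⁻) = 2361 / 96485 = 0.02447 mol
Cu²⁺ + 2e⁻ → Cu, so theoretical n(Cu) = 0.01224 mol → 0.7779 g
Efficiency = 0.553 / 0.7779 = 0.7109 = 71.1%

71.1%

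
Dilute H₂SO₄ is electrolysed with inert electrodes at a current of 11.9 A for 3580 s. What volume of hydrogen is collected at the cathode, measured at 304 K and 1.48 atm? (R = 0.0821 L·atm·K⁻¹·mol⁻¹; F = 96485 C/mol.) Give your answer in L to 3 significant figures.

Q = 11.9 A × 3580 s = 42600 C
n(e⁻) = Q/F = 42600/96485 = 0.4415 mol
2H⁺ + 2e⁻ → H₂, so n(H₂) = 0.4415 / 2 = 0.2208 mol
V = nRT/P = 0.2208 × 0.0821 × 304 / 1.48 = 3.724 L

3.72 L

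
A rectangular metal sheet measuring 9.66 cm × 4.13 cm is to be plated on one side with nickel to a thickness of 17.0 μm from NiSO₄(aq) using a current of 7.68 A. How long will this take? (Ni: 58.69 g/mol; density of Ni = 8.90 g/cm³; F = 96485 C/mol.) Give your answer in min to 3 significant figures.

Plated area = 9.66 × 4.13 = 39.90 cm²
Volume = 39.90 × 17.0×10⁻⁴ cm = 0.06783 cm³
m(Ni) = 0.06783 × 8.90 = 0.6037 g
n(Ni) = 0.6037 / 58.69 = 0.01029 mol; n(e⁻) = 2 × 0.01029 = 0.02058 mol
Q = 0.02058 × 96485 = 1986 C
t = 1986 / 7.68 = 258.6 s = 4.31 min

4.31 min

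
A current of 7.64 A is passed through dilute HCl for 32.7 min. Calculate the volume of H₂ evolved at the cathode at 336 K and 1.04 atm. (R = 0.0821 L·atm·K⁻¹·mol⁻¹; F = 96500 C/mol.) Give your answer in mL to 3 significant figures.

2060 mL

Q = 7.64 A × 1962 s = 14990 C
Moles of electrons = 14990 / 96500 = 0.1553 mol
2H⁺ + 2e⁻ → H₂, so n(H₂) = 0.1553 / 2 = 0.07765 mol
V = nRT/P = 0.07765 × 0.0821 × 336 / 1.04 = 2.060 L
= 2060 mL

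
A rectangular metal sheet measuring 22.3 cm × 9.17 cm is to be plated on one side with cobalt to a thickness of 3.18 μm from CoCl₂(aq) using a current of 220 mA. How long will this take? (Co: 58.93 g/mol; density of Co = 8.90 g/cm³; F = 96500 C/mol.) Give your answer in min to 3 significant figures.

144 min

Plated area = 22.3 × 9.17 = 204.5 cm²
Volume = 204.5 × 3.18×10⁻⁴ cm = 0.06503 cm³
m(Co) = 0.06503 × 8.90 = 0.5788 g
n(Co) = 0.5788 / 58.93 = 0.009822 mol; n(e⁻) = 2 × 0.009822 = 0.01964 mol
Q = 0.01964 × 96500 = 1895 C
t = 1895 / 0.220 = 8614 s = 144 min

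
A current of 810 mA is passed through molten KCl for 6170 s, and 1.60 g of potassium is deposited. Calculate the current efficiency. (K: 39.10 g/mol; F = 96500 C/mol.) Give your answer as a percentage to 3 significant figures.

79.0%

Q = 0.810 × 6170 = 4998 C
n(e⁻) = 4998 / 96500 = 0.05179 mol
K⁺ + e⁻ → K, so theoretical n(K) = 0.05179 mol → 2.025 g
Efficiency = 1.60 / 2.025 = 0.7901 = 79.0%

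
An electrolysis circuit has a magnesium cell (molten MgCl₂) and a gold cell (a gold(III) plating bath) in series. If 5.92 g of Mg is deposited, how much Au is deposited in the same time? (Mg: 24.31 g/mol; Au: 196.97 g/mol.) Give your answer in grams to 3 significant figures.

n(Mg) = 5.92 / 24.31 = 0.2435 mol
Mg²⁺ + 2e⁻ → Mg, so n(e⁻) = 2 × 0.2435 = 0.4870 mol
The cells are in series, so the same charge (and hence the same n(e⁻) = 0.4870 mol) passes through both.
Au³⁺ + 3e⁻ → Au, so n(Au) = 0.4870 / 3 = 0.1623 mol
m(Au) = 0.1623 × 196.97 = 32.0 g

32.0 g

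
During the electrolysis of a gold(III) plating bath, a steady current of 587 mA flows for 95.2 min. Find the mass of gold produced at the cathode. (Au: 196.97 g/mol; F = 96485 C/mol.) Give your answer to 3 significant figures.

2.28 g

Q = It = 0.587 × 5712 = 3353 C
Moles of electrons = 3353 / 96485 = 0.03475 mol
Au³⁺ + 3e⁻ → Au, so n(Au) = 0.03475 / 3 = 0.01158 mol
m = 0.01158 × 196.97 = 2.28 g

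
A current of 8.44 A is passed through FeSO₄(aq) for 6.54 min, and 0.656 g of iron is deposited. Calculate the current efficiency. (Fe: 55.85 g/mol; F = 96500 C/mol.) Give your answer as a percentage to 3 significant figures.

68.4%

Q = 8.44 × 392.4 = 3312 C
n(e⁻) = 3312 / 96500 = 0.03432 mol
Fe²⁺ + 2e⁻ → Fe, so theoretical n(Fe) = 0.01716 mol → 0.9584 g
Efficiency = 0.656 / 0.9584 = 0.6845 = 68.4%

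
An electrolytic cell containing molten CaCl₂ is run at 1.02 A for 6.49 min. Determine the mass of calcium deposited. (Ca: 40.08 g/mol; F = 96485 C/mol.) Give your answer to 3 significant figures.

Charge passed = 1.02 × 389.4 = 397.2 C
Moles of electrons = 397.2 / 96485 = 0.004117 mol
Ca²⁺ + 2e⁻ → Ca, so n(Ca) = 0.004117 / 2 = 0.002059 mol
m = 0.002059 × 40.08 = 0.0825 g

0.0825 g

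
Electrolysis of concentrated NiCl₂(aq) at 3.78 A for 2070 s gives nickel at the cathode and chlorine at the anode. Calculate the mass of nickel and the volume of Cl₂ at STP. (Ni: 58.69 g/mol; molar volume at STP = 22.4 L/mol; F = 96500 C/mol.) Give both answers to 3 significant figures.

2.38 g Ni; 0.908 L Cl₂

Q = 3.78 × 2070 = 7825 C; n(e⁻) = 7825 / 96500 = 0.08109 mol
Cathode: Ni²⁺ + 2e⁻ → Ni → n(Ni) = 0.08109/2 = 0.04055 mol → 2.38 g
Anode: 2Cl⁻ → Cl₂ + 2e⁻ → n(Cl₂) = 0.08109/2 = 0.04055 mol → 0.908 L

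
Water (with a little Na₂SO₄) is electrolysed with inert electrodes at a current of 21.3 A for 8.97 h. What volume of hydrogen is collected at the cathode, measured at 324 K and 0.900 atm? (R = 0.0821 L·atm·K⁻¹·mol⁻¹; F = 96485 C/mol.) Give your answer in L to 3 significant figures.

Q = 21.3 A × 32292 s = 6.878×10^5 C
n(e⁻) = Q/F = 6.878×10^5/96485 = 7.129 mol
2H⁺ + 2e⁻ → H₂, so n(H₂) = 7.129 / 2 = 3.565 mol
V = nRT/P = 3.565 × 0.0821 × 324 / 0.900 = 105.4 L

105 L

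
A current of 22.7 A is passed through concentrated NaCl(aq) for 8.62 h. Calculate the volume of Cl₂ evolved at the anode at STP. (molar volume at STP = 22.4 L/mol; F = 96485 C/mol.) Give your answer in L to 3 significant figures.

Q = It = 22.7 × 31032 = 7.044×10^5 C
n(e⁻) = Q/F = 7.044×10^5/96485 = 7.301 mol
2Cl⁻ → Cl₂ + 2e⁻, so n(Cl₂) = 7.301 / 2 = 3.651 mol
V = 3.651 × 22.4 = 81.78 L

81.8 L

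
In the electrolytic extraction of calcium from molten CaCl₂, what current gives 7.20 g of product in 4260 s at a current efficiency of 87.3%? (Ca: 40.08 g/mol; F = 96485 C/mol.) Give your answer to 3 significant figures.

9.32 A

n(Ca) = 7.20 / 40.08 = 0.1796 mol
Ca²⁺ + 2e⁻ → Ca, so n(e⁻) = 2 × 0.1796 = 0.3592 mol
Q = 0.3592 × 96485 / 0.873 = 39700 C
I = Q / t = 39700 / 4260 s = 9.32 A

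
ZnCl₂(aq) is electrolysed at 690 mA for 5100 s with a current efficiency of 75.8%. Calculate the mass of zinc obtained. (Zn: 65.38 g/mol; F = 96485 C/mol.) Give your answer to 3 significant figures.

0.904 g

Q = 0.690 × 5100 = 3519 C
n(e⁻) = 3519 / 96485 = 0.03647 mol
Zn²⁺ + 2e⁻ → Zn, so theoretical m(Zn) = 0.01824 × 65.38 = 1.193 g
Actual mass = 75.8% × 1.193 = 0.904 g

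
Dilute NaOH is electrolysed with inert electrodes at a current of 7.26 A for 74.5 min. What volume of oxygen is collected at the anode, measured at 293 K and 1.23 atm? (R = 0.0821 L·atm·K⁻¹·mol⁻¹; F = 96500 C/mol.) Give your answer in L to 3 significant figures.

1.64 L

Charge passed = 7.26 × 4470 = 32450 C
n(e⁻) = 32450 / 96500 = 0.3363 mol
2H₂O → O₂ + 4H⁺ + 4e⁻, so n(O₂) = 0.3363 / 4 = 0.08408 mol
V = nRT/P = 0.08408 × 0.0821 × 293 / 1.23 = 1.644 L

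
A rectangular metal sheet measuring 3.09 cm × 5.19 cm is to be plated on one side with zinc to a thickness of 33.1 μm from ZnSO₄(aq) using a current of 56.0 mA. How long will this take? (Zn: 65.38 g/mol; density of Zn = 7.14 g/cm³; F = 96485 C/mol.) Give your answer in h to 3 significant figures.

5.55 h

Plated area = 3.09 × 5.19 = 16.04 cm²
Volume = 16.04 × 33.1×10⁻⁴ cm = 0.05309 cm³
m(Zn) = 0.05309 × 7.14 = 0.3791 g
n(Zn) = 0.3791 / 65.38 = 0.005798 mol; n(e⁻) = 2 × 0.005798 = 0.01160 mol
Q = 0.01160 × 96485 = 1119 C
t = 1119 / 0.0560 = 19980 s = 5.55 h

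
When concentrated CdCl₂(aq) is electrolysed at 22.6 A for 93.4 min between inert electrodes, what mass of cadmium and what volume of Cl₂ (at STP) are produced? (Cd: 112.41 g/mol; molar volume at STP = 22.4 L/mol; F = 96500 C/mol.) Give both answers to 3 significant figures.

Q = 22.6 × 5604 = 1.267×10^5 C; n(e⁻) = 1.267×10^5 / 96500 = 1.313 mol
Cathode: Cd²⁺ + 2e⁻ → Cd → n(Cd) = 1.313/2 = 0.6565 mol → 73.8 g
Anode: 2Cl⁻ → Cl₂ + 2e⁻ → n(Cl₂) = 1.313/2 = 0.6565 mol → 14.7 L

73.8 g Cd; 14.7 L Cl₂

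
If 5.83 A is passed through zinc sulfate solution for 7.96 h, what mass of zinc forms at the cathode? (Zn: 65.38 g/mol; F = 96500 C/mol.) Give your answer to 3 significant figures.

Q = 5.83 A × 28656 s = 1.671×10^5 C
n(e⁻) = 1.671×10^5 / 96500 = 1.732 mol
Zn²⁺ + 2e⁻ → Zn, so n(Zn) = 1.732 / 2 = 0.8660 mol
m = 0.8660 × 65.38 = 56.6 g

56.6 g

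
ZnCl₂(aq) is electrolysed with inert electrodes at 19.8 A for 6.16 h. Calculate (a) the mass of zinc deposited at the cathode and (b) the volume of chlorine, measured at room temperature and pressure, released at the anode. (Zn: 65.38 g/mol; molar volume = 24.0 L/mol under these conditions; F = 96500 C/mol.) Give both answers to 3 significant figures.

149 g Zn; 54.6 L Cl₂

Q = 19.8 × 22176 = 4.391×10^5 C; n(e⁻) = 4.391×10^5 / 96500 = 4.550 mol
Cathode: Zn²⁺ + 2e⁻ → Zn → n(Zn) = 4.550/2 = 2.275 mol → 149 g
Anode: 2Cl⁻ → Cl₂ + 2e⁻ → n(Cl₂) = 4.550/2 = 2.275 mol → 54.6 L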